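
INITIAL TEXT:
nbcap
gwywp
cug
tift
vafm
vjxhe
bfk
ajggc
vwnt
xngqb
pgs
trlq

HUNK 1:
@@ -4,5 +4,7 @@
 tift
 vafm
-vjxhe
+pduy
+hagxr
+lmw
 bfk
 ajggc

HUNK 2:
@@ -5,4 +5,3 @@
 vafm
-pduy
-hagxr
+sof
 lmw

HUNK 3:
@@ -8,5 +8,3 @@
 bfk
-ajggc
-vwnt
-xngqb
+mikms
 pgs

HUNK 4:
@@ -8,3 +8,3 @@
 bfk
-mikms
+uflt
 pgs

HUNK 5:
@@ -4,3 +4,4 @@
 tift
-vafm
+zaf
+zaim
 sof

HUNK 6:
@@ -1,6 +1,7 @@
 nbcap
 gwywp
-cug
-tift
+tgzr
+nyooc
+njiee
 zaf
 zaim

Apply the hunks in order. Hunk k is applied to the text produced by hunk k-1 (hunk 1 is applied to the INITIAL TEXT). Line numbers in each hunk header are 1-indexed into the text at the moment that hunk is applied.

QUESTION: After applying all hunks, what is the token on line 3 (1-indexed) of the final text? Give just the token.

Hunk 1: at line 4 remove [vjxhe] add [pduy,hagxr,lmw] -> 14 lines: nbcap gwywp cug tift vafm pduy hagxr lmw bfk ajggc vwnt xngqb pgs trlq
Hunk 2: at line 5 remove [pduy,hagxr] add [sof] -> 13 lines: nbcap gwywp cug tift vafm sof lmw bfk ajggc vwnt xngqb pgs trlq
Hunk 3: at line 8 remove [ajggc,vwnt,xngqb] add [mikms] -> 11 lines: nbcap gwywp cug tift vafm sof lmw bfk mikms pgs trlq
Hunk 4: at line 8 remove [mikms] add [uflt] -> 11 lines: nbcap gwywp cug tift vafm sof lmw bfk uflt pgs trlq
Hunk 5: at line 4 remove [vafm] add [zaf,zaim] -> 12 lines: nbcap gwywp cug tift zaf zaim sof lmw bfk uflt pgs trlq
Hunk 6: at line 1 remove [cug,tift] add [tgzr,nyooc,njiee] -> 13 lines: nbcap gwywp tgzr nyooc njiee zaf zaim sof lmw bfk uflt pgs trlq
Final line 3: tgzr

Answer: tgzr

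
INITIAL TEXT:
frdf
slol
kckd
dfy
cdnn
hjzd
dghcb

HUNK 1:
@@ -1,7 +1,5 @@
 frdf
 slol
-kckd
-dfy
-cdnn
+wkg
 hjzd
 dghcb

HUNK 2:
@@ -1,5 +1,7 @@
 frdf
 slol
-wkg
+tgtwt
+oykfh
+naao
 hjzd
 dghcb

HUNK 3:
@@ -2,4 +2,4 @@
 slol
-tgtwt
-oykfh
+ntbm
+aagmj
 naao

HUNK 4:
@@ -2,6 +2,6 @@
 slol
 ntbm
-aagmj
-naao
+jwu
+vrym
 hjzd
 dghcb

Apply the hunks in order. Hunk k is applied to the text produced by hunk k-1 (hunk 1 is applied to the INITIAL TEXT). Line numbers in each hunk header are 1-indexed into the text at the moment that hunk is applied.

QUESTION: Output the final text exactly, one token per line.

Hunk 1: at line 1 remove [kckd,dfy,cdnn] add [wkg] -> 5 lines: frdf slol wkg hjzd dghcb
Hunk 2: at line 1 remove [wkg] add [tgtwt,oykfh,naao] -> 7 lines: frdf slol tgtwt oykfh naao hjzd dghcb
Hunk 3: at line 2 remove [tgtwt,oykfh] add [ntbm,aagmj] -> 7 lines: frdf slol ntbm aagmj naao hjzd dghcb
Hunk 4: at line 2 remove [aagmj,naao] add [jwu,vrym] -> 7 lines: frdf slol ntbm jwu vrym hjzd dghcb

Answer: frdf
slol
ntbm
jwu
vrym
hjzd
dghcb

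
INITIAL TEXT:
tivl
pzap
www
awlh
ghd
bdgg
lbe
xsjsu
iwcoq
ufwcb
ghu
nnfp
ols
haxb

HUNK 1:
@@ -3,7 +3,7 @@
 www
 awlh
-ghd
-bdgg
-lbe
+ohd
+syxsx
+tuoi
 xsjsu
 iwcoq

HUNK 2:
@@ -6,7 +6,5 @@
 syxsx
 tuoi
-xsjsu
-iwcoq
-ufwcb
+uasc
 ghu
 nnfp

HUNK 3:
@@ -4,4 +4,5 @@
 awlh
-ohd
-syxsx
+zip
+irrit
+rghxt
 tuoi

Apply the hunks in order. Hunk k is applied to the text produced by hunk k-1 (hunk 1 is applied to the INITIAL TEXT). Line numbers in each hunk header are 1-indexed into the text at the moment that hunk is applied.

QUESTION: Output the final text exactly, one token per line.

Answer: tivl
pzap
www
awlh
zip
irrit
rghxt
tuoi
uasc
ghu
nnfp
ols
haxb

Derivation:
Hunk 1: at line 3 remove [ghd,bdgg,lbe] add [ohd,syxsx,tuoi] -> 14 lines: tivl pzap www awlh ohd syxsx tuoi xsjsu iwcoq ufwcb ghu nnfp ols haxb
Hunk 2: at line 6 remove [xsjsu,iwcoq,ufwcb] add [uasc] -> 12 lines: tivl pzap www awlh ohd syxsx tuoi uasc ghu nnfp ols haxb
Hunk 3: at line 4 remove [ohd,syxsx] add [zip,irrit,rghxt] -> 13 lines: tivl pzap www awlh zip irrit rghxt tuoi uasc ghu nnfp ols haxb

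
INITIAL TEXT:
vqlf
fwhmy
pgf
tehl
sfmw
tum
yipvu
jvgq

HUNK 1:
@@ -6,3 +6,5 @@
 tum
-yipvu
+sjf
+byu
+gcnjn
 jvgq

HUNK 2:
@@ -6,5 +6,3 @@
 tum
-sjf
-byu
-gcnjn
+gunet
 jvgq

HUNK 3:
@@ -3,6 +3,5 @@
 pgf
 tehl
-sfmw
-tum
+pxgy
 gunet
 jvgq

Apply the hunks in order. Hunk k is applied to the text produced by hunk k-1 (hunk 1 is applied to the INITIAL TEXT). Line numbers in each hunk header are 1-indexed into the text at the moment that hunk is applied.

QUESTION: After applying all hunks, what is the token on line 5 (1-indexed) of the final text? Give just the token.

Answer: pxgy

Derivation:
Hunk 1: at line 6 remove [yipvu] add [sjf,byu,gcnjn] -> 10 lines: vqlf fwhmy pgf tehl sfmw tum sjf byu gcnjn jvgq
Hunk 2: at line 6 remove [sjf,byu,gcnjn] add [gunet] -> 8 lines: vqlf fwhmy pgf tehl sfmw tum gunet jvgq
Hunk 3: at line 3 remove [sfmw,tum] add [pxgy] -> 7 lines: vqlf fwhmy pgf tehl pxgy gunet jvgq
Final line 5: pxgy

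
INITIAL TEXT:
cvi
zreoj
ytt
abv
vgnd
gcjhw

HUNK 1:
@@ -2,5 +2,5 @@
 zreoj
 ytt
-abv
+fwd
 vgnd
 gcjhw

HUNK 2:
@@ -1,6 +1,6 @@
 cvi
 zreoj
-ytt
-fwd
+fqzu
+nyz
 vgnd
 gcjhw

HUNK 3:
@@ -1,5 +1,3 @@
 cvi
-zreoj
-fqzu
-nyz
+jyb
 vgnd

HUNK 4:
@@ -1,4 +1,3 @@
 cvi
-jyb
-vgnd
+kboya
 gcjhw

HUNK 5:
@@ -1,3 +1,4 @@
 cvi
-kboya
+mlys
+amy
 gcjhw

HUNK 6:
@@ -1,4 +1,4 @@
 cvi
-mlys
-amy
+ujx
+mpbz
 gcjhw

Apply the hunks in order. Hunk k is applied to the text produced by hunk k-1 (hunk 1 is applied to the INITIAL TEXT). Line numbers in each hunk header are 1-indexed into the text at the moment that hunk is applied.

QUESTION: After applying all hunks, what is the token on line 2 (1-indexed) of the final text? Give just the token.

Hunk 1: at line 2 remove [abv] add [fwd] -> 6 lines: cvi zreoj ytt fwd vgnd gcjhw
Hunk 2: at line 1 remove [ytt,fwd] add [fqzu,nyz] -> 6 lines: cvi zreoj fqzu nyz vgnd gcjhw
Hunk 3: at line 1 remove [zreoj,fqzu,nyz] add [jyb] -> 4 lines: cvi jyb vgnd gcjhw
Hunk 4: at line 1 remove [jyb,vgnd] add [kboya] -> 3 lines: cvi kboya gcjhw
Hunk 5: at line 1 remove [kboya] add [mlys,amy] -> 4 lines: cvi mlys amy gcjhw
Hunk 6: at line 1 remove [mlys,amy] add [ujx,mpbz] -> 4 lines: cvi ujx mpbz gcjhw
Final line 2: ujx

Answer: ujx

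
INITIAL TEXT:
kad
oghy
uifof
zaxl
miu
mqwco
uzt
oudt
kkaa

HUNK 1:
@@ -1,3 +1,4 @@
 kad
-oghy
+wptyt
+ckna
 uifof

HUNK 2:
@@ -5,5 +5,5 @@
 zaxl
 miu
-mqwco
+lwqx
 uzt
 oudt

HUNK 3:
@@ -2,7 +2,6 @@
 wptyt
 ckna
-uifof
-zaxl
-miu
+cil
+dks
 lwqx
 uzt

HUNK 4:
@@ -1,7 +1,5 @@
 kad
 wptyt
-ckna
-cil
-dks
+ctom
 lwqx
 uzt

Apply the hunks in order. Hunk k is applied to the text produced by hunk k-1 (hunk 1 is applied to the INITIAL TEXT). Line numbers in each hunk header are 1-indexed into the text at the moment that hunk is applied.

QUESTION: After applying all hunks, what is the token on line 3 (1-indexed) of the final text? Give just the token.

Hunk 1: at line 1 remove [oghy] add [wptyt,ckna] -> 10 lines: kad wptyt ckna uifof zaxl miu mqwco uzt oudt kkaa
Hunk 2: at line 5 remove [mqwco] add [lwqx] -> 10 lines: kad wptyt ckna uifof zaxl miu lwqx uzt oudt kkaa
Hunk 3: at line 2 remove [uifof,zaxl,miu] add [cil,dks] -> 9 lines: kad wptyt ckna cil dks lwqx uzt oudt kkaa
Hunk 4: at line 1 remove [ckna,cil,dks] add [ctom] -> 7 lines: kad wptyt ctom lwqx uzt oudt kkaa
Final line 3: ctom

Answer: ctom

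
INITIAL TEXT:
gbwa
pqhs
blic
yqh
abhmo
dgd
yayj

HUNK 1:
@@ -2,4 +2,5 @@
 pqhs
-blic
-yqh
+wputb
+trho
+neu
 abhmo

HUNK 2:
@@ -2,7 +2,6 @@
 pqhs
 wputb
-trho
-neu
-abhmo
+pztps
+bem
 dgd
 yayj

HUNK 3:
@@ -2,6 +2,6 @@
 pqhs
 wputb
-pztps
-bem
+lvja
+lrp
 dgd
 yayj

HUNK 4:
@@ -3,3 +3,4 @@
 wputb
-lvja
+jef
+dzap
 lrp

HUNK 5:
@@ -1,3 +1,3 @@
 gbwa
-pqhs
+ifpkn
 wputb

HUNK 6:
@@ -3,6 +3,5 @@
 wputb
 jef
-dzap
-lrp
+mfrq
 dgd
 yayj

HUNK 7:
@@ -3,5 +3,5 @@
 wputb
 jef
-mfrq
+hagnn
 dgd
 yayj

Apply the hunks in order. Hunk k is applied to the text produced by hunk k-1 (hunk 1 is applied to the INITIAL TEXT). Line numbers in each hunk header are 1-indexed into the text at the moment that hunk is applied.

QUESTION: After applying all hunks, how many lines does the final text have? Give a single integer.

Hunk 1: at line 2 remove [blic,yqh] add [wputb,trho,neu] -> 8 lines: gbwa pqhs wputb trho neu abhmo dgd yayj
Hunk 2: at line 2 remove [trho,neu,abhmo] add [pztps,bem] -> 7 lines: gbwa pqhs wputb pztps bem dgd yayj
Hunk 3: at line 2 remove [pztps,bem] add [lvja,lrp] -> 7 lines: gbwa pqhs wputb lvja lrp dgd yayj
Hunk 4: at line 3 remove [lvja] add [jef,dzap] -> 8 lines: gbwa pqhs wputb jef dzap lrp dgd yayj
Hunk 5: at line 1 remove [pqhs] add [ifpkn] -> 8 lines: gbwa ifpkn wputb jef dzap lrp dgd yayj
Hunk 6: at line 3 remove [dzap,lrp] add [mfrq] -> 7 lines: gbwa ifpkn wputb jef mfrq dgd yayj
Hunk 7: at line 3 remove [mfrq] add [hagnn] -> 7 lines: gbwa ifpkn wputb jef hagnn dgd yayj
Final line count: 7

Answer: 7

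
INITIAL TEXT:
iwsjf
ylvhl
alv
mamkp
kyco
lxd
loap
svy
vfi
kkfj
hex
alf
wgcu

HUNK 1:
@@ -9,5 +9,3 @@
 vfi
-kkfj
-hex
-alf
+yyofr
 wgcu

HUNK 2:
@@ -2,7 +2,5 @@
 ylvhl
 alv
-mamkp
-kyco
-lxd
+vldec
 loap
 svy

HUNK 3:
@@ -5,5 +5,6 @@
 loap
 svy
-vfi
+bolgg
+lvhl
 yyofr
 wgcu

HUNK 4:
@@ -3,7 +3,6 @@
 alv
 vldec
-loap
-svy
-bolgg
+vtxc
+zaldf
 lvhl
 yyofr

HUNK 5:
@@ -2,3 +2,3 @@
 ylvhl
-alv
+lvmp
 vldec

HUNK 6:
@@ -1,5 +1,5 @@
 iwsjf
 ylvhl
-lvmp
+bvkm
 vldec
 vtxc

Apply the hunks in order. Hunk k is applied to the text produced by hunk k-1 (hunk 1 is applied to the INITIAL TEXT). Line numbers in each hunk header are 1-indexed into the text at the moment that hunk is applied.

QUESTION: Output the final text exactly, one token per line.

Hunk 1: at line 9 remove [kkfj,hex,alf] add [yyofr] -> 11 lines: iwsjf ylvhl alv mamkp kyco lxd loap svy vfi yyofr wgcu
Hunk 2: at line 2 remove [mamkp,kyco,lxd] add [vldec] -> 9 lines: iwsjf ylvhl alv vldec loap svy vfi yyofr wgcu
Hunk 3: at line 5 remove [vfi] add [bolgg,lvhl] -> 10 lines: iwsjf ylvhl alv vldec loap svy bolgg lvhl yyofr wgcu
Hunk 4: at line 3 remove [loap,svy,bolgg] add [vtxc,zaldf] -> 9 lines: iwsjf ylvhl alv vldec vtxc zaldf lvhl yyofr wgcu
Hunk 5: at line 2 remove [alv] add [lvmp] -> 9 lines: iwsjf ylvhl lvmp vldec vtxc zaldf lvhl yyofr wgcu
Hunk 6: at line 1 remove [lvmp] add [bvkm] -> 9 lines: iwsjf ylvhl bvkm vldec vtxc zaldf lvhl yyofr wgcu

Answer: iwsjf
ylvhl
bvkm
vldec
vtxc
zaldf
lvhl
yyofr
wgcu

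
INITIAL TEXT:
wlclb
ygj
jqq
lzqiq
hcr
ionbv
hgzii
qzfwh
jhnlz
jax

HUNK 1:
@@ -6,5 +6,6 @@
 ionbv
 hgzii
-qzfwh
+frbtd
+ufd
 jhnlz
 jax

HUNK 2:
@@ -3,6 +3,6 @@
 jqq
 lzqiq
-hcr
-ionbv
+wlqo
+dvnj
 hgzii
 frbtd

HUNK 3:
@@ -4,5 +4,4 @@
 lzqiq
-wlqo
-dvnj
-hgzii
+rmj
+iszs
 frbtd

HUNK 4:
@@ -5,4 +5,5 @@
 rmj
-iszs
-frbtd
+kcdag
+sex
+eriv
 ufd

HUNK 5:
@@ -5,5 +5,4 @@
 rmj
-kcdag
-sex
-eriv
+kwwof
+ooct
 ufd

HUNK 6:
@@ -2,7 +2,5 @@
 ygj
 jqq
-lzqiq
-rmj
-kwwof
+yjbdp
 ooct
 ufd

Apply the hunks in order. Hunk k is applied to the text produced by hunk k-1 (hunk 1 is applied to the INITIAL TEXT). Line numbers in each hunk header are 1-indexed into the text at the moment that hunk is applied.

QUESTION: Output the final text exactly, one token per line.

Hunk 1: at line 6 remove [qzfwh] add [frbtd,ufd] -> 11 lines: wlclb ygj jqq lzqiq hcr ionbv hgzii frbtd ufd jhnlz jax
Hunk 2: at line 3 remove [hcr,ionbv] add [wlqo,dvnj] -> 11 lines: wlclb ygj jqq lzqiq wlqo dvnj hgzii frbtd ufd jhnlz jax
Hunk 3: at line 4 remove [wlqo,dvnj,hgzii] add [rmj,iszs] -> 10 lines: wlclb ygj jqq lzqiq rmj iszs frbtd ufd jhnlz jax
Hunk 4: at line 5 remove [iszs,frbtd] add [kcdag,sex,eriv] -> 11 lines: wlclb ygj jqq lzqiq rmj kcdag sex eriv ufd jhnlz jax
Hunk 5: at line 5 remove [kcdag,sex,eriv] add [kwwof,ooct] -> 10 lines: wlclb ygj jqq lzqiq rmj kwwof ooct ufd jhnlz jax
Hunk 6: at line 2 remove [lzqiq,rmj,kwwof] add [yjbdp] -> 8 lines: wlclb ygj jqq yjbdp ooct ufd jhnlz jax

Answer: wlclb
ygj
jqq
yjbdp
ooct
ufd
jhnlz
jax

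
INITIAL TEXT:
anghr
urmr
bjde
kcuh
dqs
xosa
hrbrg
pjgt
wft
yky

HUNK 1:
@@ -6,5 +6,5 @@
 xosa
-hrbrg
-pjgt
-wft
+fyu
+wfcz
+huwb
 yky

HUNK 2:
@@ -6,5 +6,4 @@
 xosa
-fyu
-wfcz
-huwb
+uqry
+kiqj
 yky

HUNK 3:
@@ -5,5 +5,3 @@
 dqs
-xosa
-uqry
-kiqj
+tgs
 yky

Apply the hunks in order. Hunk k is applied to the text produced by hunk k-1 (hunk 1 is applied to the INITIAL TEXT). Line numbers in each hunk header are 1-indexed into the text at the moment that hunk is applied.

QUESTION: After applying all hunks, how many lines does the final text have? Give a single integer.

Hunk 1: at line 6 remove [hrbrg,pjgt,wft] add [fyu,wfcz,huwb] -> 10 lines: anghr urmr bjde kcuh dqs xosa fyu wfcz huwb yky
Hunk 2: at line 6 remove [fyu,wfcz,huwb] add [uqry,kiqj] -> 9 lines: anghr urmr bjde kcuh dqs xosa uqry kiqj yky
Hunk 3: at line 5 remove [xosa,uqry,kiqj] add [tgs] -> 7 lines: anghr urmr bjde kcuh dqs tgs yky
Final line count: 7

Answer: 7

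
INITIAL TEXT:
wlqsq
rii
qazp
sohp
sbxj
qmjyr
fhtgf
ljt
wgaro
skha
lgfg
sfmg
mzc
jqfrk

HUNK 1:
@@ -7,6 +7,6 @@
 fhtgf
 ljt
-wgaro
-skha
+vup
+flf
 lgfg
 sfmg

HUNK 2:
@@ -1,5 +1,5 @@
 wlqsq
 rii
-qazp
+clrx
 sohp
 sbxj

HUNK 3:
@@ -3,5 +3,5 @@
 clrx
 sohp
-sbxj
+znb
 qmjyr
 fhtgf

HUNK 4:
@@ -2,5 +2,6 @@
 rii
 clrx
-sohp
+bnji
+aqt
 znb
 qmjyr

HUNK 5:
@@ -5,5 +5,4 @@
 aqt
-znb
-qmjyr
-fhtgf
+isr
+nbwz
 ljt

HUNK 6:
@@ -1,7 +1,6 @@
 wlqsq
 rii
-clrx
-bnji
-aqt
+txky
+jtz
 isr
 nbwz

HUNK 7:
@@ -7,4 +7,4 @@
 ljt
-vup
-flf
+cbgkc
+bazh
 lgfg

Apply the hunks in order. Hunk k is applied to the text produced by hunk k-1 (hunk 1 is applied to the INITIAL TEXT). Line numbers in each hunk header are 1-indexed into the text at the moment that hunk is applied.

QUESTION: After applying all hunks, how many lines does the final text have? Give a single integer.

Hunk 1: at line 7 remove [wgaro,skha] add [vup,flf] -> 14 lines: wlqsq rii qazp sohp sbxj qmjyr fhtgf ljt vup flf lgfg sfmg mzc jqfrk
Hunk 2: at line 1 remove [qazp] add [clrx] -> 14 lines: wlqsq rii clrx sohp sbxj qmjyr fhtgf ljt vup flf lgfg sfmg mzc jqfrk
Hunk 3: at line 3 remove [sbxj] add [znb] -> 14 lines: wlqsq rii clrx sohp znb qmjyr fhtgf ljt vup flf lgfg sfmg mzc jqfrk
Hunk 4: at line 2 remove [sohp] add [bnji,aqt] -> 15 lines: wlqsq rii clrx bnji aqt znb qmjyr fhtgf ljt vup flf lgfg sfmg mzc jqfrk
Hunk 5: at line 5 remove [znb,qmjyr,fhtgf] add [isr,nbwz] -> 14 lines: wlqsq rii clrx bnji aqt isr nbwz ljt vup flf lgfg sfmg mzc jqfrk
Hunk 6: at line 1 remove [clrx,bnji,aqt] add [txky,jtz] -> 13 lines: wlqsq rii txky jtz isr nbwz ljt vup flf lgfg sfmg mzc jqfrk
Hunk 7: at line 7 remove [vup,flf] add [cbgkc,bazh] -> 13 lines: wlqsq rii txky jtz isr nbwz ljt cbgkc bazh lgfg sfmg mzc jqfrk
Final line count: 13

Answer: 13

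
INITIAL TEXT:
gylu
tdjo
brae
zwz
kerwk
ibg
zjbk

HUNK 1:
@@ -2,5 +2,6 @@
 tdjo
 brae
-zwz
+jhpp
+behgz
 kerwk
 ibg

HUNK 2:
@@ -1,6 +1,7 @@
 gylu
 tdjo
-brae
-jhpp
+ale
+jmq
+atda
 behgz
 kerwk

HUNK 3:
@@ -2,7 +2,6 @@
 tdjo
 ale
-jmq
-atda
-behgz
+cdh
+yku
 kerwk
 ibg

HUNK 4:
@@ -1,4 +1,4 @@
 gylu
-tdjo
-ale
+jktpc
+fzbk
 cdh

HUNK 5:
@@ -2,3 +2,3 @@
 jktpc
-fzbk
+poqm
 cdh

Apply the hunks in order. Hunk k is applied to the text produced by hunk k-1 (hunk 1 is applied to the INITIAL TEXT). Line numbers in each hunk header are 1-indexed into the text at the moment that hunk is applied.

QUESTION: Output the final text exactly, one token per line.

Hunk 1: at line 2 remove [zwz] add [jhpp,behgz] -> 8 lines: gylu tdjo brae jhpp behgz kerwk ibg zjbk
Hunk 2: at line 1 remove [brae,jhpp] add [ale,jmq,atda] -> 9 lines: gylu tdjo ale jmq atda behgz kerwk ibg zjbk
Hunk 3: at line 2 remove [jmq,atda,behgz] add [cdh,yku] -> 8 lines: gylu tdjo ale cdh yku kerwk ibg zjbk
Hunk 4: at line 1 remove [tdjo,ale] add [jktpc,fzbk] -> 8 lines: gylu jktpc fzbk cdh yku kerwk ibg zjbk
Hunk 5: at line 2 remove [fzbk] add [poqm] -> 8 lines: gylu jktpc poqm cdh yku kerwk ibg zjbk

Answer: gylu
jktpc
poqm
cdh
yku
kerwk
ibg
zjbk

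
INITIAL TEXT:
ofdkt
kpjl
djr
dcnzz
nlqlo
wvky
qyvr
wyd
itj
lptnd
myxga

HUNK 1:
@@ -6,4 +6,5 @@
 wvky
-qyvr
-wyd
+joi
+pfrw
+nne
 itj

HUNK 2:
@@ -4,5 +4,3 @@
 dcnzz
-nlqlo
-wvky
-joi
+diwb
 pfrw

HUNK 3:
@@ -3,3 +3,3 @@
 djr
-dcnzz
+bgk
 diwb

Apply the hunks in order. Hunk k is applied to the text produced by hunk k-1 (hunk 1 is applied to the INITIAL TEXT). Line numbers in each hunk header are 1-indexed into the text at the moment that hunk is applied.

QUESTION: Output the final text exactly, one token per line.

Answer: ofdkt
kpjl
djr
bgk
diwb
pfrw
nne
itj
lptnd
myxga

Derivation:
Hunk 1: at line 6 remove [qyvr,wyd] add [joi,pfrw,nne] -> 12 lines: ofdkt kpjl djr dcnzz nlqlo wvky joi pfrw nne itj lptnd myxga
Hunk 2: at line 4 remove [nlqlo,wvky,joi] add [diwb] -> 10 lines: ofdkt kpjl djr dcnzz diwb pfrw nne itj lptnd myxga
Hunk 3: at line 3 remove [dcnzz] add [bgk] -> 10 lines: ofdkt kpjl djr bgk diwb pfrw nne itj lptnd myxga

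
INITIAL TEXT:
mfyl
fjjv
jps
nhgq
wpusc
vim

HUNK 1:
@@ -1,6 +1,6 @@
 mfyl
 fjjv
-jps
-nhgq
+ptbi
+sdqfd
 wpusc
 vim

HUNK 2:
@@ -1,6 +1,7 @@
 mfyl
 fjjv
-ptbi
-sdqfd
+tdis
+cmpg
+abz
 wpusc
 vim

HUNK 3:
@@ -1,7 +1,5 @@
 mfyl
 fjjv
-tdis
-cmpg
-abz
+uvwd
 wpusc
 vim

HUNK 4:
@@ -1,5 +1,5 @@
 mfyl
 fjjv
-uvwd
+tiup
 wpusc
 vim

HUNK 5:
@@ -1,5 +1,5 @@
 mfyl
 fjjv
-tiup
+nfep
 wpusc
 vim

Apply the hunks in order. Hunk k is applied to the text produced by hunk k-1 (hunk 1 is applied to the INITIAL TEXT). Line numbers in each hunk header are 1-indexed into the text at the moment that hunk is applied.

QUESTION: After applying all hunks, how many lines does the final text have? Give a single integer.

Hunk 1: at line 1 remove [jps,nhgq] add [ptbi,sdqfd] -> 6 lines: mfyl fjjv ptbi sdqfd wpusc vim
Hunk 2: at line 1 remove [ptbi,sdqfd] add [tdis,cmpg,abz] -> 7 lines: mfyl fjjv tdis cmpg abz wpusc vim
Hunk 3: at line 1 remove [tdis,cmpg,abz] add [uvwd] -> 5 lines: mfyl fjjv uvwd wpusc vim
Hunk 4: at line 1 remove [uvwd] add [tiup] -> 5 lines: mfyl fjjv tiup wpusc vim
Hunk 5: at line 1 remove [tiup] add [nfep] -> 5 lines: mfyl fjjv nfep wpusc vim
Final line count: 5

Answer: 5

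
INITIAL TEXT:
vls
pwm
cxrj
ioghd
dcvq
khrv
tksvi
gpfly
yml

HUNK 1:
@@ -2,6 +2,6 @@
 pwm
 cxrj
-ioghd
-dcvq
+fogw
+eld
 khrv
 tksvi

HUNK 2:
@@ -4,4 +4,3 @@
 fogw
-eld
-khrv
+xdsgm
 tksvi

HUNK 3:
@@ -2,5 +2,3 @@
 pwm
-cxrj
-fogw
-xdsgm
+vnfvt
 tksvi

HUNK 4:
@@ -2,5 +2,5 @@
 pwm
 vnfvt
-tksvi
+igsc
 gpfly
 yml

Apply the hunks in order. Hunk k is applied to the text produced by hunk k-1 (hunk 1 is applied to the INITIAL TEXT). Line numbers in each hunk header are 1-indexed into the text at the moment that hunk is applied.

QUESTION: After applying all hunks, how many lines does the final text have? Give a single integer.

Hunk 1: at line 2 remove [ioghd,dcvq] add [fogw,eld] -> 9 lines: vls pwm cxrj fogw eld khrv tksvi gpfly yml
Hunk 2: at line 4 remove [eld,khrv] add [xdsgm] -> 8 lines: vls pwm cxrj fogw xdsgm tksvi gpfly yml
Hunk 3: at line 2 remove [cxrj,fogw,xdsgm] add [vnfvt] -> 6 lines: vls pwm vnfvt tksvi gpfly yml
Hunk 4: at line 2 remove [tksvi] add [igsc] -> 6 lines: vls pwm vnfvt igsc gpfly yml
Final line count: 6

Answer: 6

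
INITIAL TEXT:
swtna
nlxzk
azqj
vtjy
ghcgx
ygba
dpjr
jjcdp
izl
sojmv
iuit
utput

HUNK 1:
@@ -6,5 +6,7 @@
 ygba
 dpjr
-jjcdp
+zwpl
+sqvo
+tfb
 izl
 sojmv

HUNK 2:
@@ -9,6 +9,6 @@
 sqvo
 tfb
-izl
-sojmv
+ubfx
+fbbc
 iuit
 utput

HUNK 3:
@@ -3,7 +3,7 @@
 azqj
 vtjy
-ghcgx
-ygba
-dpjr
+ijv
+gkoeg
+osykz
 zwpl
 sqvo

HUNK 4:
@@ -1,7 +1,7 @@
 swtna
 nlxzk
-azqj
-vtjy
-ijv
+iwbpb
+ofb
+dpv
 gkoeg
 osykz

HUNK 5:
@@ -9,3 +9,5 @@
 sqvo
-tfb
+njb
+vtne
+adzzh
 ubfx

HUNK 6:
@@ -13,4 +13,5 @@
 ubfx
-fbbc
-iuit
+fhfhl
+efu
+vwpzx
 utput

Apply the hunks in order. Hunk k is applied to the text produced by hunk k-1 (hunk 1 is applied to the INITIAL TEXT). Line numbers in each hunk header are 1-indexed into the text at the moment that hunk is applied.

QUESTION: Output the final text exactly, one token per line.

Answer: swtna
nlxzk
iwbpb
ofb
dpv
gkoeg
osykz
zwpl
sqvo
njb
vtne
adzzh
ubfx
fhfhl
efu
vwpzx
utput

Derivation:
Hunk 1: at line 6 remove [jjcdp] add [zwpl,sqvo,tfb] -> 14 lines: swtna nlxzk azqj vtjy ghcgx ygba dpjr zwpl sqvo tfb izl sojmv iuit utput
Hunk 2: at line 9 remove [izl,sojmv] add [ubfx,fbbc] -> 14 lines: swtna nlxzk azqj vtjy ghcgx ygba dpjr zwpl sqvo tfb ubfx fbbc iuit utput
Hunk 3: at line 3 remove [ghcgx,ygba,dpjr] add [ijv,gkoeg,osykz] -> 14 lines: swtna nlxzk azqj vtjy ijv gkoeg osykz zwpl sqvo tfb ubfx fbbc iuit utput
Hunk 4: at line 1 remove [azqj,vtjy,ijv] add [iwbpb,ofb,dpv] -> 14 lines: swtna nlxzk iwbpb ofb dpv gkoeg osykz zwpl sqvo tfb ubfx fbbc iuit utput
Hunk 5: at line 9 remove [tfb] add [njb,vtne,adzzh] -> 16 lines: swtna nlxzk iwbpb ofb dpv gkoeg osykz zwpl sqvo njb vtne adzzh ubfx fbbc iuit utput
Hunk 6: at line 13 remove [fbbc,iuit] add [fhfhl,efu,vwpzx] -> 17 lines: swtna nlxzk iwbpb ofb dpv gkoeg osykz zwpl sqvo njb vtne adzzh ubfx fhfhl efu vwpzx utput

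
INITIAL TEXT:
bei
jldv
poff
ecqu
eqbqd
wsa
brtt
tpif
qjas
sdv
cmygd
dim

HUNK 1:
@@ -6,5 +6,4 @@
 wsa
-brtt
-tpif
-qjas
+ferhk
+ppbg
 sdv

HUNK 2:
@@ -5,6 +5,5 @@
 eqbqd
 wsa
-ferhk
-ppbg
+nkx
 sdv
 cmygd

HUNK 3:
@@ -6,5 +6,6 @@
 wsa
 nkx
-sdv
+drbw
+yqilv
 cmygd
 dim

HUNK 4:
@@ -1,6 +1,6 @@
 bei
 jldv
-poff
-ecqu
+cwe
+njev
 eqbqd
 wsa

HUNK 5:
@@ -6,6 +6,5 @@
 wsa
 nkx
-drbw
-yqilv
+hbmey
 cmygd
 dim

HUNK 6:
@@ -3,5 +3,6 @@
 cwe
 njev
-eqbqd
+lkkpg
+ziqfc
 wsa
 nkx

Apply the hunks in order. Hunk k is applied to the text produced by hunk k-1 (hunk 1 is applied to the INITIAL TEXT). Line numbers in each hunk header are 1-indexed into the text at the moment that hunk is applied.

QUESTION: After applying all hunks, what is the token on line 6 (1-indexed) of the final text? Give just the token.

Hunk 1: at line 6 remove [brtt,tpif,qjas] add [ferhk,ppbg] -> 11 lines: bei jldv poff ecqu eqbqd wsa ferhk ppbg sdv cmygd dim
Hunk 2: at line 5 remove [ferhk,ppbg] add [nkx] -> 10 lines: bei jldv poff ecqu eqbqd wsa nkx sdv cmygd dim
Hunk 3: at line 6 remove [sdv] add [drbw,yqilv] -> 11 lines: bei jldv poff ecqu eqbqd wsa nkx drbw yqilv cmygd dim
Hunk 4: at line 1 remove [poff,ecqu] add [cwe,njev] -> 11 lines: bei jldv cwe njev eqbqd wsa nkx drbw yqilv cmygd dim
Hunk 5: at line 6 remove [drbw,yqilv] add [hbmey] -> 10 lines: bei jldv cwe njev eqbqd wsa nkx hbmey cmygd dim
Hunk 6: at line 3 remove [eqbqd] add [lkkpg,ziqfc] -> 11 lines: bei jldv cwe njev lkkpg ziqfc wsa nkx hbmey cmygd dim
Final line 6: ziqfc

Answer: ziqfc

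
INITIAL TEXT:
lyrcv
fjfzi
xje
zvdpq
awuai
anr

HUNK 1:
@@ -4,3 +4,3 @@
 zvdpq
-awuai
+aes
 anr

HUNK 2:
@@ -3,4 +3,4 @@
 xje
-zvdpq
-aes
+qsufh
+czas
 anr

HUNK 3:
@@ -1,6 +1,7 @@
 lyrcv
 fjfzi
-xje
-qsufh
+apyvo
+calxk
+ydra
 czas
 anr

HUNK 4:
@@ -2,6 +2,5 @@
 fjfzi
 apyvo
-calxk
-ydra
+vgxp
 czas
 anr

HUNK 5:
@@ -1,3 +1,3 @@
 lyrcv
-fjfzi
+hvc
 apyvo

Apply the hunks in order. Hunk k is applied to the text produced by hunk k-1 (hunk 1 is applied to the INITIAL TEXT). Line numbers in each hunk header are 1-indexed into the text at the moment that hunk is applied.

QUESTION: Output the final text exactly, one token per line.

Answer: lyrcv
hvc
apyvo
vgxp
czas
anr

Derivation:
Hunk 1: at line 4 remove [awuai] add [aes] -> 6 lines: lyrcv fjfzi xje zvdpq aes anr
Hunk 2: at line 3 remove [zvdpq,aes] add [qsufh,czas] -> 6 lines: lyrcv fjfzi xje qsufh czas anr
Hunk 3: at line 1 remove [xje,qsufh] add [apyvo,calxk,ydra] -> 7 lines: lyrcv fjfzi apyvo calxk ydra czas anr
Hunk 4: at line 2 remove [calxk,ydra] add [vgxp] -> 6 lines: lyrcv fjfzi apyvo vgxp czas anr
Hunk 5: at line 1 remove [fjfzi] add [hvc] -> 6 lines: lyrcv hvc apyvo vgxp czas anr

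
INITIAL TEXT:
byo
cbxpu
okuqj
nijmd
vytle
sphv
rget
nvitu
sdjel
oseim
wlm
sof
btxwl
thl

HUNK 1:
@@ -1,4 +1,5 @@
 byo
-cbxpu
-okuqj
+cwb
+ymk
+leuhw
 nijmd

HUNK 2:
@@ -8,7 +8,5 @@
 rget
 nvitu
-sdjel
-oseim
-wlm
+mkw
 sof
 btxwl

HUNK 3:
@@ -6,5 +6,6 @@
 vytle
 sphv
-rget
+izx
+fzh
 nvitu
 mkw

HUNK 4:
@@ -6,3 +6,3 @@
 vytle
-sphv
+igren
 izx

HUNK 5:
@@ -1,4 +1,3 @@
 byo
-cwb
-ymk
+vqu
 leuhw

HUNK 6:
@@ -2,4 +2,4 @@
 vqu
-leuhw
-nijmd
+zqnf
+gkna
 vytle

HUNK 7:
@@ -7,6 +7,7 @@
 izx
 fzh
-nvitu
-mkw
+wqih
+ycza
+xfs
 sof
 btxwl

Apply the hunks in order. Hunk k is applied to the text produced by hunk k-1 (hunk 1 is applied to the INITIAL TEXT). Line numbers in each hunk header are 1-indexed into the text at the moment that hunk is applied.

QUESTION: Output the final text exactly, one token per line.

Answer: byo
vqu
zqnf
gkna
vytle
igren
izx
fzh
wqih
ycza
xfs
sof
btxwl
thl

Derivation:
Hunk 1: at line 1 remove [cbxpu,okuqj] add [cwb,ymk,leuhw] -> 15 lines: byo cwb ymk leuhw nijmd vytle sphv rget nvitu sdjel oseim wlm sof btxwl thl
Hunk 2: at line 8 remove [sdjel,oseim,wlm] add [mkw] -> 13 lines: byo cwb ymk leuhw nijmd vytle sphv rget nvitu mkw sof btxwl thl
Hunk 3: at line 6 remove [rget] add [izx,fzh] -> 14 lines: byo cwb ymk leuhw nijmd vytle sphv izx fzh nvitu mkw sof btxwl thl
Hunk 4: at line 6 remove [sphv] add [igren] -> 14 lines: byo cwb ymk leuhw nijmd vytle igren izx fzh nvitu mkw sof btxwl thl
Hunk 5: at line 1 remove [cwb,ymk] add [vqu] -> 13 lines: byo vqu leuhw nijmd vytle igren izx fzh nvitu mkw sof btxwl thl
Hunk 6: at line 2 remove [leuhw,nijmd] add [zqnf,gkna] -> 13 lines: byo vqu zqnf gkna vytle igren izx fzh nvitu mkw sof btxwl thl
Hunk 7: at line 7 remove [nvitu,mkw] add [wqih,ycza,xfs] -> 14 lines: byo vqu zqnf gkna vytle igren izx fzh wqih ycza xfs sof btxwl thl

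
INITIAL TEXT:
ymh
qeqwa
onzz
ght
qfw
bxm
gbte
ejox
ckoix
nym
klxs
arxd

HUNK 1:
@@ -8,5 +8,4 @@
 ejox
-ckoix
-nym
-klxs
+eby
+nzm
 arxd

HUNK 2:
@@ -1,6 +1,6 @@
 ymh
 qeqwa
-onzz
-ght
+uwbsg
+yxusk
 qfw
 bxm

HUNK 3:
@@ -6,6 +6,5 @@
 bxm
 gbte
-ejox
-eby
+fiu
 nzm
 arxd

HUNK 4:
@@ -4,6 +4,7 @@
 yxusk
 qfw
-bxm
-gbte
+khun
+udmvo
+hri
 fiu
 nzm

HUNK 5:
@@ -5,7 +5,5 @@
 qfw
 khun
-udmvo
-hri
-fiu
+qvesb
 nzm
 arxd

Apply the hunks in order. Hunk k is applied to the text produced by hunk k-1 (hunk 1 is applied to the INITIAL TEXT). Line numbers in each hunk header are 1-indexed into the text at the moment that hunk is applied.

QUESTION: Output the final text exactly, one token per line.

Answer: ymh
qeqwa
uwbsg
yxusk
qfw
khun
qvesb
nzm
arxd

Derivation:
Hunk 1: at line 8 remove [ckoix,nym,klxs] add [eby,nzm] -> 11 lines: ymh qeqwa onzz ght qfw bxm gbte ejox eby nzm arxd
Hunk 2: at line 1 remove [onzz,ght] add [uwbsg,yxusk] -> 11 lines: ymh qeqwa uwbsg yxusk qfw bxm gbte ejox eby nzm arxd
Hunk 3: at line 6 remove [ejox,eby] add [fiu] -> 10 lines: ymh qeqwa uwbsg yxusk qfw bxm gbte fiu nzm arxd
Hunk 4: at line 4 remove [bxm,gbte] add [khun,udmvo,hri] -> 11 lines: ymh qeqwa uwbsg yxusk qfw khun udmvo hri fiu nzm arxd
Hunk 5: at line 5 remove [udmvo,hri,fiu] add [qvesb] -> 9 lines: ymh qeqwa uwbsg yxusk qfw khun qvesb nzm arxd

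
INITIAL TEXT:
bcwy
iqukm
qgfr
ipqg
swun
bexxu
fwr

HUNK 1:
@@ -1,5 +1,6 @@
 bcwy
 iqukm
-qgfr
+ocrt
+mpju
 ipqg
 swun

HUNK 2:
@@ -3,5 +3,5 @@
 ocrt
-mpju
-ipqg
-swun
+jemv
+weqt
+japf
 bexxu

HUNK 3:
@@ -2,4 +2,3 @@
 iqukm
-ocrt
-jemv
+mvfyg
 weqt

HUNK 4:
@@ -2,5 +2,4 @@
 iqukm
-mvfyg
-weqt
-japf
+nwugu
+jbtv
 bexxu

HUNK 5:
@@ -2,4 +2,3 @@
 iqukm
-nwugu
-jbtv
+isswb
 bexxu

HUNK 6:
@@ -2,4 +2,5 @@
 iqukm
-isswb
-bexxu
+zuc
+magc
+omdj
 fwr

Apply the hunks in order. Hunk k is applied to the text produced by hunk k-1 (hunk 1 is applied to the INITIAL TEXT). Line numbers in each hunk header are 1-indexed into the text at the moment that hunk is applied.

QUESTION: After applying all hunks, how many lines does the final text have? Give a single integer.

Answer: 6

Derivation:
Hunk 1: at line 1 remove [qgfr] add [ocrt,mpju] -> 8 lines: bcwy iqukm ocrt mpju ipqg swun bexxu fwr
Hunk 2: at line 3 remove [mpju,ipqg,swun] add [jemv,weqt,japf] -> 8 lines: bcwy iqukm ocrt jemv weqt japf bexxu fwr
Hunk 3: at line 2 remove [ocrt,jemv] add [mvfyg] -> 7 lines: bcwy iqukm mvfyg weqt japf bexxu fwr
Hunk 4: at line 2 remove [mvfyg,weqt,japf] add [nwugu,jbtv] -> 6 lines: bcwy iqukm nwugu jbtv bexxu fwr
Hunk 5: at line 2 remove [nwugu,jbtv] add [isswb] -> 5 lines: bcwy iqukm isswb bexxu fwr
Hunk 6: at line 2 remove [isswb,bexxu] add [zuc,magc,omdj] -> 6 lines: bcwy iqukm zuc magc omdj fwr
Final line count: 6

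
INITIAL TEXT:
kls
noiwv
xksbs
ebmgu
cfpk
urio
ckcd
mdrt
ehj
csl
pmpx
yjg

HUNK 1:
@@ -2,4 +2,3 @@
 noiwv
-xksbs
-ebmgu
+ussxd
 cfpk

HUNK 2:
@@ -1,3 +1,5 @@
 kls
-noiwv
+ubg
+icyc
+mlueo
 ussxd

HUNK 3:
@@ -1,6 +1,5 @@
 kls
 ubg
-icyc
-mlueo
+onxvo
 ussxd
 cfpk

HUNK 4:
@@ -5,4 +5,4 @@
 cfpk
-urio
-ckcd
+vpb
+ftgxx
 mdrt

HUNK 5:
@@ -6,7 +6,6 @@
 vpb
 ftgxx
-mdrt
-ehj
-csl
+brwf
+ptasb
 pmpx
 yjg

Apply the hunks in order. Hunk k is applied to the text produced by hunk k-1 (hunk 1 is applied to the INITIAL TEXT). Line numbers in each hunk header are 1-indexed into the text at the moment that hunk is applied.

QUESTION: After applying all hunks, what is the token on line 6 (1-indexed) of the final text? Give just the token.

Answer: vpb

Derivation:
Hunk 1: at line 2 remove [xksbs,ebmgu] add [ussxd] -> 11 lines: kls noiwv ussxd cfpk urio ckcd mdrt ehj csl pmpx yjg
Hunk 2: at line 1 remove [noiwv] add [ubg,icyc,mlueo] -> 13 lines: kls ubg icyc mlueo ussxd cfpk urio ckcd mdrt ehj csl pmpx yjg
Hunk 3: at line 1 remove [icyc,mlueo] add [onxvo] -> 12 lines: kls ubg onxvo ussxd cfpk urio ckcd mdrt ehj csl pmpx yjg
Hunk 4: at line 5 remove [urio,ckcd] add [vpb,ftgxx] -> 12 lines: kls ubg onxvo ussxd cfpk vpb ftgxx mdrt ehj csl pmpx yjg
Hunk 5: at line 6 remove [mdrt,ehj,csl] add [brwf,ptasb] -> 11 lines: kls ubg onxvo ussxd cfpk vpb ftgxx brwf ptasb pmpx yjg
Final line 6: vpb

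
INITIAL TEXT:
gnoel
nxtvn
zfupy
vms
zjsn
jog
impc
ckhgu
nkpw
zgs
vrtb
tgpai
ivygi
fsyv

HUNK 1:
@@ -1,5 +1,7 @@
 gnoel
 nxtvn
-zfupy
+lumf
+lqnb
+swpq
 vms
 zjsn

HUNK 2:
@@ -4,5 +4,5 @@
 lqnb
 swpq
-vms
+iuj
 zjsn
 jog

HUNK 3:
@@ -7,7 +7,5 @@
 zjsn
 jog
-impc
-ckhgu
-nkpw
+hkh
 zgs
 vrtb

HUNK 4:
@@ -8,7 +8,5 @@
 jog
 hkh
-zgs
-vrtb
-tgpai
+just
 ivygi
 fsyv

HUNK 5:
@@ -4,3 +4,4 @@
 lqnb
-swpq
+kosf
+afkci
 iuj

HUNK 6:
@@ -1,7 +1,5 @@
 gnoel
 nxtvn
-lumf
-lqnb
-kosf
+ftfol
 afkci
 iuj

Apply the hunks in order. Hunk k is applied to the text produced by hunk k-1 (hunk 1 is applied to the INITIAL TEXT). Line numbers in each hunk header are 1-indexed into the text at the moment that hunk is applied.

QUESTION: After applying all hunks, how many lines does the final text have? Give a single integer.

Hunk 1: at line 1 remove [zfupy] add [lumf,lqnb,swpq] -> 16 lines: gnoel nxtvn lumf lqnb swpq vms zjsn jog impc ckhgu nkpw zgs vrtb tgpai ivygi fsyv
Hunk 2: at line 4 remove [vms] add [iuj] -> 16 lines: gnoel nxtvn lumf lqnb swpq iuj zjsn jog impc ckhgu nkpw zgs vrtb tgpai ivygi fsyv
Hunk 3: at line 7 remove [impc,ckhgu,nkpw] add [hkh] -> 14 lines: gnoel nxtvn lumf lqnb swpq iuj zjsn jog hkh zgs vrtb tgpai ivygi fsyv
Hunk 4: at line 8 remove [zgs,vrtb,tgpai] add [just] -> 12 lines: gnoel nxtvn lumf lqnb swpq iuj zjsn jog hkh just ivygi fsyv
Hunk 5: at line 4 remove [swpq] add [kosf,afkci] -> 13 lines: gnoel nxtvn lumf lqnb kosf afkci iuj zjsn jog hkh just ivygi fsyv
Hunk 6: at line 1 remove [lumf,lqnb,kosf] add [ftfol] -> 11 lines: gnoel nxtvn ftfol afkci iuj zjsn jog hkh just ivygi fsyv
Final line count: 11

Answer: 11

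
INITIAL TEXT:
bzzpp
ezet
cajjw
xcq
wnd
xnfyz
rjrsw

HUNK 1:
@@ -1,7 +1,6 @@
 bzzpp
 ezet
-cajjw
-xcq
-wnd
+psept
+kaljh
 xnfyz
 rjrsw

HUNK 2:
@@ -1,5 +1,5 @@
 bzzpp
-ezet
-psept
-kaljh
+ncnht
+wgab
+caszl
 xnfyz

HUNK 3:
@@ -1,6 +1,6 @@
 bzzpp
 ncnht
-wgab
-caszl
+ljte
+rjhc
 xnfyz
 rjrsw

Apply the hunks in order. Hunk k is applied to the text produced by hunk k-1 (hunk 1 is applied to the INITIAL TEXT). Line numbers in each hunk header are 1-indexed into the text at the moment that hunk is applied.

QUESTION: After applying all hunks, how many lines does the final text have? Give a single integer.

Hunk 1: at line 1 remove [cajjw,xcq,wnd] add [psept,kaljh] -> 6 lines: bzzpp ezet psept kaljh xnfyz rjrsw
Hunk 2: at line 1 remove [ezet,psept,kaljh] add [ncnht,wgab,caszl] -> 6 lines: bzzpp ncnht wgab caszl xnfyz rjrsw
Hunk 3: at line 1 remove [wgab,caszl] add [ljte,rjhc] -> 6 lines: bzzpp ncnht ljte rjhc xnfyz rjrsw
Final line count: 6

Answer: 6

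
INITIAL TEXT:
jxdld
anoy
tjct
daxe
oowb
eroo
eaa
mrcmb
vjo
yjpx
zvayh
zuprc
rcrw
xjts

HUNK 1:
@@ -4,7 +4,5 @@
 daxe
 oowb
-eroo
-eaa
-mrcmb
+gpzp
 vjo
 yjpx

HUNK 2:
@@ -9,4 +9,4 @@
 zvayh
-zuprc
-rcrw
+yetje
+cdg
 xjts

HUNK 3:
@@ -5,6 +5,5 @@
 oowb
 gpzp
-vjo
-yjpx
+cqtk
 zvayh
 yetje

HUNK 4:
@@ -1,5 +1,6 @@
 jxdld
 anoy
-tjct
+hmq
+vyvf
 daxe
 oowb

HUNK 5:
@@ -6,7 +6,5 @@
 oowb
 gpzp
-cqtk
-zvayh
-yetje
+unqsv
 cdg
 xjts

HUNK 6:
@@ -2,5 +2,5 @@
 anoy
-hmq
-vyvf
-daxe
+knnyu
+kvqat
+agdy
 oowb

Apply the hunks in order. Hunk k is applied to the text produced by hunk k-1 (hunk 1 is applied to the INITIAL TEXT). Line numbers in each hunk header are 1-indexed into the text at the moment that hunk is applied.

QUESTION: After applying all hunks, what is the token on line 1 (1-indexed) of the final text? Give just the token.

Hunk 1: at line 4 remove [eroo,eaa,mrcmb] add [gpzp] -> 12 lines: jxdld anoy tjct daxe oowb gpzp vjo yjpx zvayh zuprc rcrw xjts
Hunk 2: at line 9 remove [zuprc,rcrw] add [yetje,cdg] -> 12 lines: jxdld anoy tjct daxe oowb gpzp vjo yjpx zvayh yetje cdg xjts
Hunk 3: at line 5 remove [vjo,yjpx] add [cqtk] -> 11 lines: jxdld anoy tjct daxe oowb gpzp cqtk zvayh yetje cdg xjts
Hunk 4: at line 1 remove [tjct] add [hmq,vyvf] -> 12 lines: jxdld anoy hmq vyvf daxe oowb gpzp cqtk zvayh yetje cdg xjts
Hunk 5: at line 6 remove [cqtk,zvayh,yetje] add [unqsv] -> 10 lines: jxdld anoy hmq vyvf daxe oowb gpzp unqsv cdg xjts
Hunk 6: at line 2 remove [hmq,vyvf,daxe] add [knnyu,kvqat,agdy] -> 10 lines: jxdld anoy knnyu kvqat agdy oowb gpzp unqsv cdg xjts
Final line 1: jxdld

Answer: jxdld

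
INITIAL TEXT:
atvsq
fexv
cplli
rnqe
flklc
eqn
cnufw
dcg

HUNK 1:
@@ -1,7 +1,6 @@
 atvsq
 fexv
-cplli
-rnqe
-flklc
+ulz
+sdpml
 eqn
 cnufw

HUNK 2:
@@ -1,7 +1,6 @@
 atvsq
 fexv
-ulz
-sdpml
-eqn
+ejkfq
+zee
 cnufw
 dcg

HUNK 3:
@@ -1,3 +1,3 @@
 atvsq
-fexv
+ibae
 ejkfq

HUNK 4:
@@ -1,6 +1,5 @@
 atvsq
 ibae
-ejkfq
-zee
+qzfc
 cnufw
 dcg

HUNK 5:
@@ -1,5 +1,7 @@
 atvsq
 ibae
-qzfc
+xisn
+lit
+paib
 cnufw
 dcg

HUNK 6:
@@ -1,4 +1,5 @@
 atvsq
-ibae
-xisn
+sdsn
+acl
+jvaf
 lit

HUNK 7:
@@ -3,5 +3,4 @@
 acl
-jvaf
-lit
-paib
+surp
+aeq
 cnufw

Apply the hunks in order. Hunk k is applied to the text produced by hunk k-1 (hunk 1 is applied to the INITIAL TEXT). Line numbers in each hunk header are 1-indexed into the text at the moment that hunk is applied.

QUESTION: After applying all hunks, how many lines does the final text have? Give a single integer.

Answer: 7

Derivation:
Hunk 1: at line 1 remove [cplli,rnqe,flklc] add [ulz,sdpml] -> 7 lines: atvsq fexv ulz sdpml eqn cnufw dcg
Hunk 2: at line 1 remove [ulz,sdpml,eqn] add [ejkfq,zee] -> 6 lines: atvsq fexv ejkfq zee cnufw dcg
Hunk 3: at line 1 remove [fexv] add [ibae] -> 6 lines: atvsq ibae ejkfq zee cnufw dcg
Hunk 4: at line 1 remove [ejkfq,zee] add [qzfc] -> 5 lines: atvsq ibae qzfc cnufw dcg
Hunk 5: at line 1 remove [qzfc] add [xisn,lit,paib] -> 7 lines: atvsq ibae xisn lit paib cnufw dcg
Hunk 6: at line 1 remove [ibae,xisn] add [sdsn,acl,jvaf] -> 8 lines: atvsq sdsn acl jvaf lit paib cnufw dcg
Hunk 7: at line 3 remove [jvaf,lit,paib] add [surp,aeq] -> 7 lines: atvsq sdsn acl surp aeq cnufw dcg
Final line count: 7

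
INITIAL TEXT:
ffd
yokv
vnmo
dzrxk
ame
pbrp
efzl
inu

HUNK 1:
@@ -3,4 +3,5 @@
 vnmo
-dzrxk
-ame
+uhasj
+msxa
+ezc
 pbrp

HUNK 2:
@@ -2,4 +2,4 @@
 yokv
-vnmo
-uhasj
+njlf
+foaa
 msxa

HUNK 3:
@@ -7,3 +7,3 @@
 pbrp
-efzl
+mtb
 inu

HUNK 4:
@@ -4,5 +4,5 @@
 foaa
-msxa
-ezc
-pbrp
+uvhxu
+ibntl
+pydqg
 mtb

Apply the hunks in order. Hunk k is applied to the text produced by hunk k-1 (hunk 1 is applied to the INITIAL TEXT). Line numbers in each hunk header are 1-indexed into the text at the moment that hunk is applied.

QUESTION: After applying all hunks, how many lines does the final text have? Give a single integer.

Hunk 1: at line 3 remove [dzrxk,ame] add [uhasj,msxa,ezc] -> 9 lines: ffd yokv vnmo uhasj msxa ezc pbrp efzl inu
Hunk 2: at line 2 remove [vnmo,uhasj] add [njlf,foaa] -> 9 lines: ffd yokv njlf foaa msxa ezc pbrp efzl inu
Hunk 3: at line 7 remove [efzl] add [mtb] -> 9 lines: ffd yokv njlf foaa msxa ezc pbrp mtb inu
Hunk 4: at line 4 remove [msxa,ezc,pbrp] add [uvhxu,ibntl,pydqg] -> 9 lines: ffd yokv njlf foaa uvhxu ibntl pydqg mtb inu
Final line count: 9

Answer: 9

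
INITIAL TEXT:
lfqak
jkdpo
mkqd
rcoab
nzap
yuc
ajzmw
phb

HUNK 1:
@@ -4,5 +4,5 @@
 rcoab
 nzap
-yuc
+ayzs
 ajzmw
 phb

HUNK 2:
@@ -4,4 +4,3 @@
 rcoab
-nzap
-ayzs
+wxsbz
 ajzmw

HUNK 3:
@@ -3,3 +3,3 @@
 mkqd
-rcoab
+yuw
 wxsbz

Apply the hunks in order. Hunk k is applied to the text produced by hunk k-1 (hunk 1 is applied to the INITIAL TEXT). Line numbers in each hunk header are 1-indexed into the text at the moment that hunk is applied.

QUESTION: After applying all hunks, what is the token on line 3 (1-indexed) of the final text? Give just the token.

Answer: mkqd

Derivation:
Hunk 1: at line 4 remove [yuc] add [ayzs] -> 8 lines: lfqak jkdpo mkqd rcoab nzap ayzs ajzmw phb
Hunk 2: at line 4 remove [nzap,ayzs] add [wxsbz] -> 7 lines: lfqak jkdpo mkqd rcoab wxsbz ajzmw phb
Hunk 3: at line 3 remove [rcoab] add [yuw] -> 7 lines: lfqak jkdpo mkqd yuw wxsbz ajzmw phb
Final line 3: mkqd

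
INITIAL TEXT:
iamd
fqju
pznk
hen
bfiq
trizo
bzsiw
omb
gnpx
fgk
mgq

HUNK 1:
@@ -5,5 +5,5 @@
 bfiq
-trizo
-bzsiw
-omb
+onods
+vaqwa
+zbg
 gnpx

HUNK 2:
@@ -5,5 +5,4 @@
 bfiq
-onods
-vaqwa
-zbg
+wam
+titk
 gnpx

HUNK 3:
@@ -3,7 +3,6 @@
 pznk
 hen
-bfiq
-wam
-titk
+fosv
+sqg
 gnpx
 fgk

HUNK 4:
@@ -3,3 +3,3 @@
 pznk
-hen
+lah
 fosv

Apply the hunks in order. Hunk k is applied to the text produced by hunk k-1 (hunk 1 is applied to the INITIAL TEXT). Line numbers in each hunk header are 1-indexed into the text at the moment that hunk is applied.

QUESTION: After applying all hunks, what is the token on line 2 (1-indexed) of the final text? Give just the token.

Hunk 1: at line 5 remove [trizo,bzsiw,omb] add [onods,vaqwa,zbg] -> 11 lines: iamd fqju pznk hen bfiq onods vaqwa zbg gnpx fgk mgq
Hunk 2: at line 5 remove [onods,vaqwa,zbg] add [wam,titk] -> 10 lines: iamd fqju pznk hen bfiq wam titk gnpx fgk mgq
Hunk 3: at line 3 remove [bfiq,wam,titk] add [fosv,sqg] -> 9 lines: iamd fqju pznk hen fosv sqg gnpx fgk mgq
Hunk 4: at line 3 remove [hen] add [lah] -> 9 lines: iamd fqju pznk lah fosv sqg gnpx fgk mgq
Final line 2: fqju

Answer: fqju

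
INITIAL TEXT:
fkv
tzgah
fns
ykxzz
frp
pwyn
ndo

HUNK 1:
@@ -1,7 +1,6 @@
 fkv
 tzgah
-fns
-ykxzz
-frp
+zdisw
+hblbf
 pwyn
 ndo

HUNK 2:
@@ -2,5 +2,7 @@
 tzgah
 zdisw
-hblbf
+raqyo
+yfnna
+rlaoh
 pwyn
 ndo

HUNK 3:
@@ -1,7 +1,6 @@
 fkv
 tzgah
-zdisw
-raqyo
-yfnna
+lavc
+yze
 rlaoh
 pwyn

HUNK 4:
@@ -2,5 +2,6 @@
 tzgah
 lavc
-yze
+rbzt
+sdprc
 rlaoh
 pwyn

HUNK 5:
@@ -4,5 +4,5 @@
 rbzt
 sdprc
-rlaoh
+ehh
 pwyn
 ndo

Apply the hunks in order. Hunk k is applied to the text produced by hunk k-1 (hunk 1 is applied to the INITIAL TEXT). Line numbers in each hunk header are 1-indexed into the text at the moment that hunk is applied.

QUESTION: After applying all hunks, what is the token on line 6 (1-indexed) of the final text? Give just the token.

Answer: ehh

Derivation:
Hunk 1: at line 1 remove [fns,ykxzz,frp] add [zdisw,hblbf] -> 6 lines: fkv tzgah zdisw hblbf pwyn ndo
Hunk 2: at line 2 remove [hblbf] add [raqyo,yfnna,rlaoh] -> 8 lines: fkv tzgah zdisw raqyo yfnna rlaoh pwyn ndo
Hunk 3: at line 1 remove [zdisw,raqyo,yfnna] add [lavc,yze] -> 7 lines: fkv tzgah lavc yze rlaoh pwyn ndo
Hunk 4: at line 2 remove [yze] add [rbzt,sdprc] -> 8 lines: fkv tzgah lavc rbzt sdprc rlaoh pwyn ndo
Hunk 5: at line 4 remove [rlaoh] add [ehh] -> 8 lines: fkv tzgah lavc rbzt sdprc ehh pwyn ndo
Final line 6: ehh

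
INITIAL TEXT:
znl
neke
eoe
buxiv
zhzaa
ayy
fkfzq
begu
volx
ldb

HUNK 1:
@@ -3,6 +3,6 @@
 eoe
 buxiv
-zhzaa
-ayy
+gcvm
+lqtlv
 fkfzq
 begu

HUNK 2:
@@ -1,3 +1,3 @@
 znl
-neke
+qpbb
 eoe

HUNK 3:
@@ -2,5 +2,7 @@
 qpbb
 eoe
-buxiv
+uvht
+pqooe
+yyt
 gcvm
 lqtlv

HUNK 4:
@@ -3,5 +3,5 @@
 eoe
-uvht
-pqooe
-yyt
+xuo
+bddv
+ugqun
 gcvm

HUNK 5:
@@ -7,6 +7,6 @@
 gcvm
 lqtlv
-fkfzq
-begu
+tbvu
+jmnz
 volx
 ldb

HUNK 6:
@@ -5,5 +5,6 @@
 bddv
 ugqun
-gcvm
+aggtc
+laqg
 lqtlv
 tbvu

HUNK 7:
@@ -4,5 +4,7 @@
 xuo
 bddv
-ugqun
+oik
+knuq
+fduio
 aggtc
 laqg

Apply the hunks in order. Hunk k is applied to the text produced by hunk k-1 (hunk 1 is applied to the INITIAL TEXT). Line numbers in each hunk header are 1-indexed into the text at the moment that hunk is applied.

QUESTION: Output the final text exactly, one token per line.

Hunk 1: at line 3 remove [zhzaa,ayy] add [gcvm,lqtlv] -> 10 lines: znl neke eoe buxiv gcvm lqtlv fkfzq begu volx ldb
Hunk 2: at line 1 remove [neke] add [qpbb] -> 10 lines: znl qpbb eoe buxiv gcvm lqtlv fkfzq begu volx ldb
Hunk 3: at line 2 remove [buxiv] add [uvht,pqooe,yyt] -> 12 lines: znl qpbb eoe uvht pqooe yyt gcvm lqtlv fkfzq begu volx ldb
Hunk 4: at line 3 remove [uvht,pqooe,yyt] add [xuo,bddv,ugqun] -> 12 lines: znl qpbb eoe xuo bddv ugqun gcvm lqtlv fkfzq begu volx ldb
Hunk 5: at line 7 remove [fkfzq,begu] add [tbvu,jmnz] -> 12 lines: znl qpbb eoe xuo bddv ugqun gcvm lqtlv tbvu jmnz volx ldb
Hunk 6: at line 5 remove [gcvm] add [aggtc,laqg] -> 13 lines: znl qpbb eoe xuo bddv ugqun aggtc laqg lqtlv tbvu jmnz volx ldb
Hunk 7: at line 4 remove [ugqun] add [oik,knuq,fduio] -> 15 lines: znl qpbb eoe xuo bddv oik knuq fduio aggtc laqg lqtlv tbvu jmnz volx ldb

Answer: znl
qpbb
eoe
xuo
bddv
oik
knuq
fduio
aggtc
laqg
lqtlv
tbvu
jmnz
volx
ldb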